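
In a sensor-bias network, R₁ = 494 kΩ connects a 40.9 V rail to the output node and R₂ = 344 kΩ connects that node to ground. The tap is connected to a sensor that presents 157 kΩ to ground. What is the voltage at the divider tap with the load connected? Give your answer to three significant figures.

V_out ≈ 7.33 V

The load sits in parallel with R₂: R₂‖R_L = (344 × 157) / (344 + 157) = 107.8 kΩ.
V_out = 40.9 × 107.8 / (494 + 107.8) = 40.9 × 107.8/601.8 = 7.33 V.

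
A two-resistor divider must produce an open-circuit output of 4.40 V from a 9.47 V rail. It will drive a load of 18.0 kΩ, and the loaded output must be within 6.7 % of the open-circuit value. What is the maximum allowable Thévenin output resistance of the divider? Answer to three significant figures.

R_th ≤ 1.29 kΩ

Loading drop = R_th/(R_th + R_L) ≤ 0.0670, so R_th ≤ R_L · ε/(1−ε) = 18.0 kΩ × 0.0670/0.9330 = 1.29 kΩ.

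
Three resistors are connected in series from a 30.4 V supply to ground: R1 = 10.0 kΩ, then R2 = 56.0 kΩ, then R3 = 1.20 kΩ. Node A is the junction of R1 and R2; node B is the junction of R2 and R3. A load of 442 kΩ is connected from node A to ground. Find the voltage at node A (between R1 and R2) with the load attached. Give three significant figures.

V ≈ 25.4 V

Below node A the series string R2+R3 = 57.20 kΩ sits in parallel with the 442 kΩ load: 50.65 kΩ.
V_A = 30.4 × 50.65/(10.0 + 50.65) = 25.4 V.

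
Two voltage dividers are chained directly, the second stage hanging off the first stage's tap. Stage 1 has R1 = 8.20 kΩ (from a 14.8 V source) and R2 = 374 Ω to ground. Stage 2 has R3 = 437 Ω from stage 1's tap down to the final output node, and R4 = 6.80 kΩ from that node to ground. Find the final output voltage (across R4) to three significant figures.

V_out ≈ 0.578 V

Stage 2 presents R3+R4 = 7237 Ω as a load on stage 1's tap.
Stage 1's lower leg becomes R2‖(R3+R4) = 355.6 Ω, so V_mid = 14.8 × 355.6/8556 = 0.6152 V.
Stage 2 is itself unloaded: V_out = V_mid × R4/(R3+R4) = 0.6152 × 6800/7237 = 0.578 V.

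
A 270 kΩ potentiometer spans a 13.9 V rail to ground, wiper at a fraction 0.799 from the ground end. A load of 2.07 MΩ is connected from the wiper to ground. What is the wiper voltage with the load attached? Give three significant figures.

V ≈ 10.9 V

The wiper splits the pot into (1−α)R = 54.27 kΩ above and αR = 215.7 kΩ below.
Lower section ‖ load = 195.4 kΩ.
V_wiper = 13.9 × 195.4/(54.27 + 195.4) = 10.9 V.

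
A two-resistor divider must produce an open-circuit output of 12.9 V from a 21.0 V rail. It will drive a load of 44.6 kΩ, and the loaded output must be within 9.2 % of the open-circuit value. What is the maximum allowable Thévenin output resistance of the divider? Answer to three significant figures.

Loading drop = R_th/(R_th + R_L) ≤ 0.0920, so R_th ≤ R_L · ε/(1−ε) = 44.6 kΩ × 0.0920/0.9080 = 4.52 kΩ.
(Any R1, R2 with R2/(R1+R2) = 0.614 and R1‖R2 ≤ 4.52 kΩ will meet the spec.)

R_th ≤ 4.52 kΩ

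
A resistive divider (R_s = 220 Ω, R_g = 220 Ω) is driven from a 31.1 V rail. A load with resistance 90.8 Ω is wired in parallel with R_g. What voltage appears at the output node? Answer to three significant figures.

The load sits in parallel with R_g: R_g‖R_L = (220 × 90.8) / (220 + 90.8) = 64.27 Ω.
V_out = 31.1 × 64.27 / (220 + 64.27) = 31.1 × 64.27/284.3 = 7.03 V.
(Unloaded it would have been 15.6 V.)

V_out ≈ 7.03 V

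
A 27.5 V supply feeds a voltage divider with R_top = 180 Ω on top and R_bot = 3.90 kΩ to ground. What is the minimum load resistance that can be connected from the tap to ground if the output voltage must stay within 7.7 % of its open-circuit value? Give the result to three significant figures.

Output resistance R_th = R_top‖R_bot = (180 × 3900)/4080 = 172.1 Ω.
The fractional drop is R_th/(R_th + R_L); requiring this ≤ 0.0770 gives R_L ≥ R_th(1/0.0770 − 1) = 172.1 × 11.99 = 2.06 kΩ.

R_L(min) ≈ 2.06 kΩ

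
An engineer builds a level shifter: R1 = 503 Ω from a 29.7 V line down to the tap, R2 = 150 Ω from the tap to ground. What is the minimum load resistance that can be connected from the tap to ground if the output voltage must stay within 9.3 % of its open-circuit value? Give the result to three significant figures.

R_L(min) ≈ 1.13 kΩ

Output resistance R_th = R1‖R2 = (503 × 150)/653.0 = 115.5 Ω.
The fractional drop is R_th/(R_th + R_L); requiring this ≤ 0.0930 gives R_L ≥ R_th(1/0.0930 − 1) = 115.5 × 9.753 = 1.13 kΩ.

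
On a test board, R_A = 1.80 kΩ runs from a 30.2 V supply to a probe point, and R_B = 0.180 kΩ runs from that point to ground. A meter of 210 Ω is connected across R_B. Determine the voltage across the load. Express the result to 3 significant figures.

V_out ≈ 1.54 V

The load sits in parallel with R_B: R_B‖R_L = (180 × 210) / (180 + 210) = 96.92 Ω.
V_out = 30.2 × 96.92 / (1800 + 96.92) = 30.2 × 96.92/1897 = 1.54 V.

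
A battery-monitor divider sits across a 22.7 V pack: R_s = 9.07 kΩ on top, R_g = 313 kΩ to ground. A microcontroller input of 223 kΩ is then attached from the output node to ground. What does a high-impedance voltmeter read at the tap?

The load sits in parallel with R_g: R_g‖R_L = (313 × 223) / (313 + 223) = 130.2 kΩ.
V_out = 22.7 × 130.2 / (9.07 + 130.2) = 22.7 × 130.2/139.3 = 21.2 V.

V_out ≈ 21.2 V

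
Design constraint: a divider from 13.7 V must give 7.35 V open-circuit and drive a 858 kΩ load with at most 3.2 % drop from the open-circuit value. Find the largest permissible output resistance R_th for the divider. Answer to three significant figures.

Loading drop = R_th/(R_th + R_L) ≤ 0.0320, so R_th ≤ R_L · ε/(1−ε) = 858 kΩ × 0.0320/0.9680 = 28.4 kΩ.
(Any R1, R2 with R2/(R1+R2) = 0.536 and R1‖R2 ≤ 28.4 kΩ will meet the spec.)

R_th ≤ 28.4 kΩ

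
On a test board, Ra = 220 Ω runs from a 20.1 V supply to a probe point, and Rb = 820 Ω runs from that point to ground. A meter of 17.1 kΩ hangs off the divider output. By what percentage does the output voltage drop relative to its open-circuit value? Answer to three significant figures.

The divider's output (Thévenin) resistance is Ra‖Rb = 173.5 Ω.
Fractional drop under load = R_th/(R_th + R_L) = 173.5 / (173.5 + 17100) = 0.01004.
So the output falls by 1.00 %.

1.00 %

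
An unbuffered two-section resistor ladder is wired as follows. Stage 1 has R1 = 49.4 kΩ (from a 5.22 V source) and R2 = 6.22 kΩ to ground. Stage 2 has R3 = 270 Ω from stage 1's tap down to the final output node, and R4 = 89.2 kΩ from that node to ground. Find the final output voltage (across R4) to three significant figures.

V_out ≈ 0.548 V

Stage 2 presents R3+R4 = 89470 Ω as a load on stage 1's tap.
Stage 1's lower leg becomes R2‖(R3+R4) = 5816 Ω, so V_mid = 5.22 × 5816/55220 = 0.5498 V.
Stage 2 is itself unloaded: V_out = V_mid × R4/(R3+R4) = 0.5498 × 89200/89470 = 0.548 V.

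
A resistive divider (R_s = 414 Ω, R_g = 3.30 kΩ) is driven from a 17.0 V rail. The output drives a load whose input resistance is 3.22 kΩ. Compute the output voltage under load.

The load sits in parallel with R_g: R_g‖R_L = (3300 × 3220) / (3300 + 3220) = 1630 Ω.
V_out = 17.0 × 1630 / (414 + 1630) = 17.0 × 1630/2044 = 13.6 V.
(Unloaded it would have been 15.1 V.)

V_out ≈ 13.6 V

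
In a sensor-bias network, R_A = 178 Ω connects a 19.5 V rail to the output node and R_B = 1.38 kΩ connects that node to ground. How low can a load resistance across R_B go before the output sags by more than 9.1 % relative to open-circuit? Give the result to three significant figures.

Output resistance R_th = R_A‖R_B = (178 × 1380)/1558 = 157.7 Ω.
The fractional drop is R_th/(R_th + R_L); requiring this ≤ 0.0910 gives R_L ≥ R_th(1/0.0910 − 1) = 157.7 × 9.989 = 1.57 kΩ.

R_L(min) ≈ 1.57 kΩ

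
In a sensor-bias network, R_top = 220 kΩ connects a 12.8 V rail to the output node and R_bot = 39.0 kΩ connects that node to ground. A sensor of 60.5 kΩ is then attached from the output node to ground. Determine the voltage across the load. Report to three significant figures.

The load sits in parallel with R_bot: R_bot‖R_L = (39.0 × 60.5) / (39.0 + 60.5) = 23.71 kΩ.
V_out = 12.8 × 23.71 / (220 + 23.71) = 12.8 × 23.71/243.7 = 1.25 V.
(Unloaded it would have been 1.93 V.)

V_out ≈ 1.25 V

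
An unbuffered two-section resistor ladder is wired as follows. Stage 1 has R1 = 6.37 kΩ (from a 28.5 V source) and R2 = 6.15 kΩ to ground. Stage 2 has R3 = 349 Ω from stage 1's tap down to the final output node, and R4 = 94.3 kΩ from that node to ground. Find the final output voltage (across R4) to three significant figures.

Stage 2 presents R3+R4 = 94650 Ω as a load on stage 1's tap.
Stage 1's lower leg becomes R2‖(R3+R4) = 5775 Ω, so V_mid = 28.5 × 5775/12140 = 13.55 V.
Stage 2 is itself unloaded: V_out = V_mid × R4/(R3+R4) = 13.55 × 94300/94650 = 13.5 V.

V_out ≈ 13.5 V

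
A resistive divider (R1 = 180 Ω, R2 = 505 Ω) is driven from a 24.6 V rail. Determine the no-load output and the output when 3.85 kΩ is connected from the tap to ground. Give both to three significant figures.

Open-circuit: V = 24.6 × 505/(180 + 505) = 18.1 V.
With the load, R2 becomes R2‖R_L = 446.4 Ω, so V = 24.6 × 446.4/626.4 = 17.5 V.

Unloaded: 18.1 V; loaded: 17.5 V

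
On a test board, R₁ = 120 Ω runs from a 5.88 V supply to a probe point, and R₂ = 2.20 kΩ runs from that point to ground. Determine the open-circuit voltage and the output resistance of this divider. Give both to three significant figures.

V_th = 5.58 V, R_th = 114 Ω

V_th is the open-circuit tap voltage: 5.88 × 2200/(120 + 2200) = 5.58 V.
With the supply zeroed, R₁ and R₂ appear in parallel from the tap: R_th = R₁‖R₂ = (120 × 2200)/2320 = 114 Ω.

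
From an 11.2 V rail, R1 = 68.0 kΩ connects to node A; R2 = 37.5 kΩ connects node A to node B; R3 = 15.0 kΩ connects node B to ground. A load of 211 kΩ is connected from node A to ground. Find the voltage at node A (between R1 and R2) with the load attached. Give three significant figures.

V ≈ 4.28 V

Below node A the series string R2+R3 = 52.50 kΩ sits in parallel with the 211 kΩ load: 42.04 kΩ.
V_A = 11.2 × 42.04/(68.0 + 42.04) = 4.28 V.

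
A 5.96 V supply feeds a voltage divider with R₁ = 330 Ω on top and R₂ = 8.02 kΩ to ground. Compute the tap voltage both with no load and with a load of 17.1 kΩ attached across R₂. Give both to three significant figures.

Open-circuit: V = 5.96 × 8020/(330 + 8020) = 5.72 V.
With the load, R₂ becomes R₂‖R_L = 5459 Ω, so V = 5.96 × 5459/5789 = 5.62 V.

Unloaded: 5.72 V; loaded: 5.62 V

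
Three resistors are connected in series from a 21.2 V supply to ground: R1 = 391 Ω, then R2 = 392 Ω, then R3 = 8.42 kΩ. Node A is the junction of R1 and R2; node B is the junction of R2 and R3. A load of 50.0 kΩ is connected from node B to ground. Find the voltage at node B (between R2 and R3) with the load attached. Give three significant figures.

V ≈ 19.1 V

At node B, R3 is in parallel with the load: R3‖R_L = 7206 Ω.
Below node A the resistance is R2 + (R3‖R_L) = 7598 Ω, so V_A = 21.2 × 7598/7989 = 20.16 V.
Then V_B = V_A × (R3‖R_L)/(R2 + R3‖R_L) = 20.16 × 7206/7598 = 19.1 V.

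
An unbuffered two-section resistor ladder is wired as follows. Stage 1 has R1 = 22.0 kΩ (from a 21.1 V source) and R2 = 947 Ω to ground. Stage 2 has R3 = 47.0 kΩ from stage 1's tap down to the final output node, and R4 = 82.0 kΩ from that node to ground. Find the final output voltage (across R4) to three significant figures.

Stage 2 presents R3+R4 = 129000 Ω as a load on stage 1's tap.
Stage 1's lower leg becomes R2‖(R3+R4) = 940.1 Ω, so V_mid = 21.1 × 940.1/22940 = 0.8647 V.
Stage 2 is itself unloaded: V_out = V_mid × R4/(R3+R4) = 0.8647 × 82000/129000 = 0.550 V.

V_out ≈ 0.550 V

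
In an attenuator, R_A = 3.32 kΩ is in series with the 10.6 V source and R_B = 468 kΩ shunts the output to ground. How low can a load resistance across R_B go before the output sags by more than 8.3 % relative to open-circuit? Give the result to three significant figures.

Output resistance R_th = R_A‖R_B = (3.32 × 468)/471.3 = 3.297 kΩ.
The fractional drop is R_th/(R_th + R_L); requiring this ≤ 0.0830 gives R_L ≥ R_th(1/0.0830 − 1) = 3.297 × 11.05 = 36.4 kΩ.

R_L(min) ≈ 36.4 kΩ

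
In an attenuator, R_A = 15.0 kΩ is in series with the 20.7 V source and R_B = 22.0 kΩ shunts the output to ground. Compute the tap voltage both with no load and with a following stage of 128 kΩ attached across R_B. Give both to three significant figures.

Unloaded: 12.3 V; loaded: 11.5 V

Open-circuit: V = 20.7 × 22.0/(15.0 + 22.0) = 12.3 V.
With the load, R_B becomes R_B‖R_L = 18.77 kΩ, so V = 20.7 × 18.77/33.77 = 11.5 V.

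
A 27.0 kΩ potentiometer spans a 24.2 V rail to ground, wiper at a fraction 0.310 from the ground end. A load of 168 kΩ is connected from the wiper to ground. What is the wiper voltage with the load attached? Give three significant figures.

V ≈ 7.25 V

The wiper splits the pot into (1−α)R = 18.63 kΩ above and αR = 8.370 kΩ below.
Lower section ‖ load = 7.973 kΩ.
V_wiper = 24.2 × 7.973/(18.63 + 7.973) = 7.25 V.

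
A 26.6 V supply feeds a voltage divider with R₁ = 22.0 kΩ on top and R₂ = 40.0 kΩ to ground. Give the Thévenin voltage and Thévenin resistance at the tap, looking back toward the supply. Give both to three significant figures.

V_th = 17.2 V, R_th = 14.2 kΩ

V_th is the open-circuit tap voltage: 26.6 × 40.0/(22.0 + 40.0) = 17.2 V.
With the supply zeroed, R₁ and R₂ appear in parallel from the tap: R_th = R₁‖R₂ = (22.0 × 40.0)/62.00 = 14.2 kΩ.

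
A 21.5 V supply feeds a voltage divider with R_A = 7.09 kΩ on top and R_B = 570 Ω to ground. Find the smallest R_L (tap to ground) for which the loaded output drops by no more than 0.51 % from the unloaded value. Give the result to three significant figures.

R_L(min) ≈ 103 kΩ

Output resistance R_th = R_A‖R_B = (7090 × 570)/7660 = 527.6 Ω.
The fractional drop is R_th/(R_th + R_L); requiring this ≤ 0.00510 gives R_L ≥ R_th(1/0.00510 − 1) = 527.6 × 195.1 = 103 kΩ.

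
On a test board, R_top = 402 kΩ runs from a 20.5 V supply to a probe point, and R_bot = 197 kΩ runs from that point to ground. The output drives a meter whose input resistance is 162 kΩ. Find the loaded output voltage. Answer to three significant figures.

V_out ≈ 3.71 V

The load sits in parallel with R_bot: R_bot‖R_L = (197 × 162) / (197 + 162) = 88.90 kΩ.
V_out = 20.5 × 88.90 / (402 + 88.90) = 20.5 × 88.90/490.9 = 3.71 V.
(Unloaded it would have been 6.74 V.)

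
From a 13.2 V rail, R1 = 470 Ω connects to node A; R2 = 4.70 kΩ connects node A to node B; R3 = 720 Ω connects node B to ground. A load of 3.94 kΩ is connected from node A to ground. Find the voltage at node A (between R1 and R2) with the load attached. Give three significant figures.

Below node A the series string R2+R3 = 5420 Ω sits in parallel with the 3940 Ω load: 2281 Ω.
V_A = 13.2 × 2281/(470 + 2281) = 10.9 V.

V ≈ 10.9 V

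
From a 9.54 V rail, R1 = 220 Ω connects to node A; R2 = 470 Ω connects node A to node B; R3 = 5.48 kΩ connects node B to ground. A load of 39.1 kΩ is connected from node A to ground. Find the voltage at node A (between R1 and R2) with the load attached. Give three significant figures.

V ≈ 9.15 V

Below node A the series string R2+R3 = 5950 Ω sits in parallel with the 39100 Ω load: 5164 Ω.
V_A = 9.54 × 5164/(220 + 5164) = 9.15 V.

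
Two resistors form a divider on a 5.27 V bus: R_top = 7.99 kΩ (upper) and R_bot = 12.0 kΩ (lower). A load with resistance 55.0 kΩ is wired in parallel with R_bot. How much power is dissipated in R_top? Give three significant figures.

Total resistance from the source is R_top + (R_bot‖R_L) = 17.84 kΩ, so I = 5.27/17.84 kΩ = 0.2954 mA.
P = I²·R_top = (0.2954 mA)² × 7.99 kΩ = 0.697 mW.

P ≈ 0.697 mW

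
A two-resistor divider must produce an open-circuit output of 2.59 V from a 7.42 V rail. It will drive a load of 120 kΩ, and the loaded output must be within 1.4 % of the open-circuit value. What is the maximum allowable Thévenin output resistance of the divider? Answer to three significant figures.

Loading drop = R_th/(R_th + R_L) ≤ 0.0140, so R_th ≤ R_L · ε/(1−ε) = 120 kΩ × 0.0140/0.9860 = 1.70 kΩ.
(Any R1, R2 with R2/(R1+R2) = 0.349 and R1‖R2 ≤ 1.70 kΩ will meet the spec.)

R_th ≤ 1.70 kΩ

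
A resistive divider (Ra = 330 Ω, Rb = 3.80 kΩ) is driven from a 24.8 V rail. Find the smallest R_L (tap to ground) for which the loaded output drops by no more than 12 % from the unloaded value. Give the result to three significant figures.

Output resistance R_th = Ra‖Rb = (330 × 3800)/4130 = 303.6 Ω.
The fractional drop is R_th/(R_th + R_L); requiring this ≤ 0.120 gives R_L ≥ R_th(1/0.120 − 1) = 303.6 × 7.333 = 2.23 kΩ.

R_L(min) ≈ 2.23 kΩ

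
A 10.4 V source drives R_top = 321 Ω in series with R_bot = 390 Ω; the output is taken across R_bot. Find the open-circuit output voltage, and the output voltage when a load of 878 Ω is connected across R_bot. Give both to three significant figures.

Unloaded: 5.70 V; loaded: 4.75 V

Open-circuit: V = 10.4 × 390/(321 + 390) = 5.70 V.
With the load, R_bot becomes R_bot‖R_L = 270.0 Ω, so V = 10.4 × 270.0/591.0 = 4.75 V.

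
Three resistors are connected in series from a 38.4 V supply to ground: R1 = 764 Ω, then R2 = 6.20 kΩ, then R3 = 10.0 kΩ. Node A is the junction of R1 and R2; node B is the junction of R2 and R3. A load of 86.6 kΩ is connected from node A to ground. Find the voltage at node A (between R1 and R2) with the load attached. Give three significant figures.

Below node A the series string R2+R3 = 16200 Ω sits in parallel with the 86600 Ω load: 13650 Ω.
V_A = 38.4 × 13650/(764 + 13650) = 36.4 V.

V ≈ 36.4 V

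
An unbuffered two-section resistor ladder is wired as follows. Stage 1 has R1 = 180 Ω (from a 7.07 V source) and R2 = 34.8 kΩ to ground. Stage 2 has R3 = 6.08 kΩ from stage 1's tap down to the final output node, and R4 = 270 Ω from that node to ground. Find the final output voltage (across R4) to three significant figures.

Stage 2 presents R3+R4 = 6350 Ω as a load on stage 1's tap.
Stage 1's lower leg becomes R2‖(R3+R4) = 5370 Ω, so V_mid = 7.07 × 5370/5550 = 6.841 V.
Stage 2 is itself unloaded: V_out = V_mid × R4/(R3+R4) = 6.841 × 270/6350 = 0.291 V.

V_out ≈ 0.291 V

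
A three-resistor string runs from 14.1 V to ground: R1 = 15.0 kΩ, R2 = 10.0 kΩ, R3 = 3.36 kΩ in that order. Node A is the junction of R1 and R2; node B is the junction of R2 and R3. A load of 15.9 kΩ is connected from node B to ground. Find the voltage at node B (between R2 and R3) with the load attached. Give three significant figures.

V ≈ 1.41 V

At node B, R3 is in parallel with the load: R3‖R_L = 2.774 kΩ.
Below node A the resistance is R2 + (R3‖R_L) = 12.77 kΩ, so V_A = 14.1 × 12.77/27.77 = 6.485 V.
Then V_B = V_A × (R3‖R_L)/(R2 + R3‖R_L) = 6.485 × 2.774/12.77 = 1.41 V.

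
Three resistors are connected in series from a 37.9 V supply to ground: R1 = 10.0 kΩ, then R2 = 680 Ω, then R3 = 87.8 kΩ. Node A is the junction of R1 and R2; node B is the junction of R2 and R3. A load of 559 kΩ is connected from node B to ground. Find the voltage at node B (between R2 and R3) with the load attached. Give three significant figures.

At node B, R3 is in parallel with the load: R3‖R_L = 75880 Ω.
Below node A the resistance is R2 + (R3‖R_L) = 76560 Ω, so V_A = 37.9 × 76560/86560 = 33.52 V.
Then V_B = V_A × (R3‖R_L)/(R2 + R3‖R_L) = 33.52 × 75880/76560 = 33.2 V.

V ≈ 33.2 V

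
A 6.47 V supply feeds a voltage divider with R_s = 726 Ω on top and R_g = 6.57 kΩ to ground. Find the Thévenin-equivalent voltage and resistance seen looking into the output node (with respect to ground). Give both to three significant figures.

V_th = 5.83 V, R_th = 654 Ω

V_th is the open-circuit tap voltage: 6.47 × 6570/(726 + 6570) = 5.83 V.
With the supply zeroed, R_s and R_g appear in parallel from the tap: R_th = R_s‖R_g = (726 × 6570)/7296 = 654 Ω.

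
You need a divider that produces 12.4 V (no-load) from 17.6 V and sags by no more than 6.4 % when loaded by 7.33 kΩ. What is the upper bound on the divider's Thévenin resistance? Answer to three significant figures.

R_th ≤ 501 Ω

Loading drop = R_th/(R_th + R_L) ≤ 0.0640, so R_th ≤ R_L · ε/(1−ε) = 7.33 kΩ × 0.0640/0.9360 = 501 Ω.
(Any R1, R2 with R2/(R1+R2) = 0.705 and R1‖R2 ≤ 501 Ω will meet the spec.)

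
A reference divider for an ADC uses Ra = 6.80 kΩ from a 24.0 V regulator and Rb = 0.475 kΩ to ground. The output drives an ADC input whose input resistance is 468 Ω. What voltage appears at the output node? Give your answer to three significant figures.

The load sits in parallel with Rb: Rb‖R_L = (475 × 468) / (475 + 468) = 235.7 Ω.
V_out = 24.0 × 235.7 / (6800 + 235.7) = 24.0 × 235.7/7036 = 0.804 V.
(Unloaded it would have been 1.57 V.)

V_out ≈ 0.804 V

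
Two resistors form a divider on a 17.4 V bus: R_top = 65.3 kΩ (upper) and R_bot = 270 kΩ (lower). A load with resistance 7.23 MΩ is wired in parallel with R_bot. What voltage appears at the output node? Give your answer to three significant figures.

The load sits in parallel with R_bot: R_bot‖R_L = (270 × 7230) / (270 + 7230) = 260.3 kΩ.
V_out = 17.4 × 260.3 / (65.3 + 260.3) = 17.4 × 260.3/325.6 = 13.9 V.
(Unloaded it would have been 14.0 V.)

V_out ≈ 13.9 V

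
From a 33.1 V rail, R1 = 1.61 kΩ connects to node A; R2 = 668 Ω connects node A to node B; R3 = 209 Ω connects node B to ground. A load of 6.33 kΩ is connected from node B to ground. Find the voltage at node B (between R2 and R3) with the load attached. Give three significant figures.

V ≈ 2.70 V

At node B, R3 is in parallel with the load: R3‖R_L = 202.3 Ω.
Below node A the resistance is R2 + (R3‖R_L) = 870.3 Ω, so V_A = 33.1 × 870.3/2480 = 11.61 V.
Then V_B = V_A × (R3‖R_L)/(R2 + R3‖R_L) = 11.61 × 202.3/870.3 = 2.70 V.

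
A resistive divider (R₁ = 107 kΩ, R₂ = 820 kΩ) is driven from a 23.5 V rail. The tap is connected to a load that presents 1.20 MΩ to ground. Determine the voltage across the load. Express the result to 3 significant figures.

V_out ≈ 19.3 V

The load sits in parallel with R₂: R₂‖R_L = (820 × 1200) / (820 + 1200) = 487.1 kΩ.
V_out = 23.5 × 487.1 / (107 + 487.1) = 23.5 × 487.1/594.1 = 19.3 V.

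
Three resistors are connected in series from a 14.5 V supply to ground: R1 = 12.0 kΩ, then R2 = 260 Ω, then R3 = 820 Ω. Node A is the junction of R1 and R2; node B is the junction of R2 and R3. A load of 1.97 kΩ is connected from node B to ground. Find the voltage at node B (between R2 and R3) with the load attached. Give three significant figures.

V ≈ 0.654 V

At node B, R3 is in parallel with the load: R3‖R_L = 579.0 Ω.
Below node A the resistance is R2 + (R3‖R_L) = 839.0 Ω, so V_A = 14.5 × 839.0/12840 = 0.9475 V.
Then V_B = V_A × (R3‖R_L)/(R2 + R3‖R_L) = 0.9475 × 579.0/839.0 = 0.654 V.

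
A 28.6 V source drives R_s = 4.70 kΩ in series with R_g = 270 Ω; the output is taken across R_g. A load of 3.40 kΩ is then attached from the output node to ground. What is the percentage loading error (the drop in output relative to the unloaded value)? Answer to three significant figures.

6.99 %

The divider's output (Thévenin) resistance is R_s‖R_g = 255.3 Ω.
Fractional drop under load = R_th/(R_th + R_L) = 255.3 / (255.3 + 3400) = 0.06985.
So the output falls by 6.99 %.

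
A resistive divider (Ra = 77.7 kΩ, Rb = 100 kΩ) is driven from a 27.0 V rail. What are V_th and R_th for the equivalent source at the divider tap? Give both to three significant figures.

V_th = 15.2 V, R_th = 43.7 kΩ

V_th is the open-circuit tap voltage: 27.0 × 100/(77.7 + 100) = 15.2 V.
With the supply zeroed, Ra and Rb appear in parallel from the tap: R_th = Ra‖Rb = (77.7 × 100)/177.7 = 43.7 kΩ.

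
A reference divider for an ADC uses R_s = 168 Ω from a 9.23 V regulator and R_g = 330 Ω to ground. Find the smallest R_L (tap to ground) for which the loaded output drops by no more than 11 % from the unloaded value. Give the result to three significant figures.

Output resistance R_th = R_s‖R_g = (168 × 330)/498.0 = 111.3 Ω.
The fractional drop is R_th/(R_th + R_L); requiring this ≤ 0.110 gives R_L ≥ R_th(1/0.110 − 1) = 111.3 × 8.091 = 901 Ω.

R_L(min) ≈ 901 Ω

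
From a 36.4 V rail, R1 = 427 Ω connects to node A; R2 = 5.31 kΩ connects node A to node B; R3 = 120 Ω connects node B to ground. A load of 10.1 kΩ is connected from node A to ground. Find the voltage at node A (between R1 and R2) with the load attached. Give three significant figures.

Below node A the series string R2+R3 = 5430 Ω sits in parallel with the 10100 Ω load: 3531 Ω.
V_A = 36.4 × 3531/(427 + 3531) = 32.5 V.

V ≈ 32.5 V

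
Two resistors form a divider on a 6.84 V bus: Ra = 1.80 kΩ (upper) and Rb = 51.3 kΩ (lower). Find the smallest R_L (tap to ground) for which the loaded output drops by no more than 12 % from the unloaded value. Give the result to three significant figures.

Output resistance R_th = Ra‖Rb = (1.80 × 51.3)/53.10 = 1.739 kΩ.
The fractional drop is R_th/(R_th + R_L); requiring this ≤ 0.120 gives R_L ≥ R_th(1/0.120 − 1) = 1.739 × 7.333 = 12.8 kΩ.

R_L(min) ≈ 12.8 kΩ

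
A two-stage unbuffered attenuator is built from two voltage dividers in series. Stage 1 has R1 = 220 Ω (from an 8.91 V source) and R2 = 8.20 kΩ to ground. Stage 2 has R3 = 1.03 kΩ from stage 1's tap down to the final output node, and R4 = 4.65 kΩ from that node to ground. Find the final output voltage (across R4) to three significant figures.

V_out ≈ 6.85 V

Stage 2 presents R3+R4 = 5680 Ω as a load on stage 1's tap.
Stage 1's lower leg becomes R2‖(R3+R4) = 3356 Ω, so V_mid = 8.91 × 3356/3576 = 8.362 V.
Stage 2 is itself unloaded: V_out = V_mid × R4/(R3+R4) = 8.362 × 4650/5680 = 6.85 V.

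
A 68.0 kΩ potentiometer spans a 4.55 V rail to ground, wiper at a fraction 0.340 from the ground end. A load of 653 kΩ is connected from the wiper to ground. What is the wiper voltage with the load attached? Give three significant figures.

The wiper splits the pot into (1−α)R = 44.88 kΩ above and αR = 23.12 kΩ below.
Lower section ‖ load = 22.33 kΩ.
V_wiper = 4.55 × 22.33/(44.88 + 22.33) = 1.51 V.

V ≈ 1.51 V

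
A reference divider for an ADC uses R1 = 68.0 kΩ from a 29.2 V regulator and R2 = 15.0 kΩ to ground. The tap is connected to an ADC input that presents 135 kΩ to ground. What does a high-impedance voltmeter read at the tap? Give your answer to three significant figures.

The load sits in parallel with R2: R2‖R_L = (15.0 × 135) / (15.0 + 135) = 13.50 kΩ.
V_out = 29.2 × 13.50 / (68.0 + 13.50) = 29.2 × 13.50/81.50 = 4.84 V.
(Unloaded it would have been 5.28 V.)

V_out ≈ 4.84 V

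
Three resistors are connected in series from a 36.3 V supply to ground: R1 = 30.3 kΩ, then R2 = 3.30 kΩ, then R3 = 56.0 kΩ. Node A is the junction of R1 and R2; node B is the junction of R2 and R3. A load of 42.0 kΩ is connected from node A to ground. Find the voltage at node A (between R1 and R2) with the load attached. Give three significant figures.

Below node A the series string R2+R3 = 59.30 kΩ sits in parallel with the 42.0 kΩ load: 24.59 kΩ.
V_A = 36.3 × 24.59/(30.3 + 24.59) = 16.3 V.

V ≈ 16.3 V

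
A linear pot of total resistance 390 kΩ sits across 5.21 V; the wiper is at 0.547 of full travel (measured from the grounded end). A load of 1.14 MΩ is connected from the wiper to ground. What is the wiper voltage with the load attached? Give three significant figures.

The wiper splits the pot into (1−α)R = 176.7 kΩ above and αR = 213.3 kΩ below.
Lower section ‖ load = 179.7 kΩ.
V_wiper = 5.21 × 179.7/(176.7 + 179.7) = 2.63 V.

V ≈ 2.63 V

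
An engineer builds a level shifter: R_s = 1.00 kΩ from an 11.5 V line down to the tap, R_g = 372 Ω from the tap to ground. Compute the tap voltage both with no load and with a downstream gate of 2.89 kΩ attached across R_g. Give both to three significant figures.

Unloaded: 3.12 V; loaded: 2.85 V

Open-circuit: V = 11.5 × 372/(1000 + 372) = 3.12 V.
With the load, R_g becomes R_g‖R_L = 329.6 Ω, so V = 11.5 × 329.6/1330 = 2.85 V.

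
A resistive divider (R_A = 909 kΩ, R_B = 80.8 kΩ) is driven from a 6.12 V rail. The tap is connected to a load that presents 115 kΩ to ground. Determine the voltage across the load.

V_out ≈ 0.304 V

The load sits in parallel with R_B: R_B‖R_L = (80.8 × 115) / (80.8 + 115) = 47.46 kΩ.
V_out = 6.12 × 47.46 / (909 + 47.46) = 6.12 × 47.46/956.5 = 0.304 V.
(Unloaded it would have been 0.500 V.)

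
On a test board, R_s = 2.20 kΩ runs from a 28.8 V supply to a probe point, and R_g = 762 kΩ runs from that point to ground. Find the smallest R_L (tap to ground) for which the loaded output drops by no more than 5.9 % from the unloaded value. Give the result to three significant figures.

Output resistance R_th = R_s‖R_g = (2.20 × 762)/764.2 = 2.194 kΩ.
The fractional drop is R_th/(R_th + R_L); requiring this ≤ 0.0590 gives R_L ≥ R_th(1/0.0590 − 1) = 2.194 × 15.95 = 35.0 kΩ.

R_L(min) ≈ 35.0 kΩ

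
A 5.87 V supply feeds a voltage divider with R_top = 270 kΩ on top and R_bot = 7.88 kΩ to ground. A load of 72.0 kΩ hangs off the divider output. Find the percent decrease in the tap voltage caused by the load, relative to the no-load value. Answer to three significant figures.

Unloaded V = 5.87 × 7.88/277.9 = 0.16646 V.
Loaded: R_bot‖R_L = 7.103 kΩ, giving V = 5.87 × 7.103/277.1 = 0.15046 V.
Drop = (0.16646 − 0.15046) / 0.16646 = 9.61 %.

9.61 %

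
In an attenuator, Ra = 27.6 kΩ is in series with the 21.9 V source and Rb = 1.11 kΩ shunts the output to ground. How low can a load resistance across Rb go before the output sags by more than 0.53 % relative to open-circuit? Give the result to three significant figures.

Output resistance R_th = Ra‖Rb = (27.6 × 1.11)/28.71 = 1.067 kΩ.
The fractional drop is R_th/(R_th + R_L); requiring this ≤ 0.00530 gives R_L ≥ R_th(1/0.00530 − 1) = 1.067 × 187.7 = 200 kΩ.

R_L(min) ≈ 200 kΩ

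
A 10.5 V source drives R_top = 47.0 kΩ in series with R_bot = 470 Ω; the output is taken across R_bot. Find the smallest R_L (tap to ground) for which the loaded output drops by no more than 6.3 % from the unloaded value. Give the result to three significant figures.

Output resistance R_th = R_top‖R_bot = (47000 × 470)/47470 = 465.3 Ω.
The fractional drop is R_th/(R_th + R_L); requiring this ≤ 0.0630 gives R_L ≥ R_th(1/0.0630 − 1) = 465.3 × 14.87 = 6.92 kΩ.

R_L(min) ≈ 6.92 kΩ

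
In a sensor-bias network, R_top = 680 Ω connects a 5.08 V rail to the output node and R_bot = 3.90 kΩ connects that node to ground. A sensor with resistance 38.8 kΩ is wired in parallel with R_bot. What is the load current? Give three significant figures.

I_L ≈ 0.110 mA

R_bot‖R_L = 3544 Ω; V_out = 5.08 × 3544/4224 = 4.262 V.
I_L = V_out / R_L = 4.262 / 38.8 kΩ = 0.110 mA.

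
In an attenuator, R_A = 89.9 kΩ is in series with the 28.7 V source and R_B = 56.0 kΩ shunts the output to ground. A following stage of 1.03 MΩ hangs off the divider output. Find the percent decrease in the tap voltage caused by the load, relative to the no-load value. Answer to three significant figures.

3.24 %

The divider's output (Thévenin) resistance is R_A‖R_B = 34.51 kΩ.
Fractional drop under load = R_th/(R_th + R_L) = 34.51 / (34.51 + 1030) = 0.03241.
So the output falls by 3.24 %.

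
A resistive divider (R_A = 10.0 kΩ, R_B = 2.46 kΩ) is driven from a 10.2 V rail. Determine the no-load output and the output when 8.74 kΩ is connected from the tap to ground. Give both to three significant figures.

Unloaded: 2.01 V; loaded: 1.64 V

Open-circuit: V = 10.2 × 2.46/(10.0 + 2.46) = 2.01 V.
With the load, R_B becomes R_B‖R_L = 1.920 kΩ, so V = 10.2 × 1.920/11.92 = 1.64 V.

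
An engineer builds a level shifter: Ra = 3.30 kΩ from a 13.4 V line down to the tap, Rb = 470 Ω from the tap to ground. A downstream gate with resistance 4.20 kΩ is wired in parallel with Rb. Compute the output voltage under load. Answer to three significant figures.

V_out ≈ 1.52 V

The load sits in parallel with Rb: Rb‖R_L = (470 × 4200) / (470 + 4200) = 422.7 Ω.
V_out = 13.4 × 422.7 / (3300 + 422.7) = 13.4 × 422.7/3723 = 1.52 V.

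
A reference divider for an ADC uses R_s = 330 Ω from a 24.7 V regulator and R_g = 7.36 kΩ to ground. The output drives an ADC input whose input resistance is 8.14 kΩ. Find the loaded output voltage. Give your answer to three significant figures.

The load sits in parallel with R_g: R_g‖R_L = (7360 × 8140) / (7360 + 8140) = 3865 Ω.
V_out = 24.7 × 3865 / (330 + 3865) = 24.7 × 3865/4195 = 22.8 V.

V_out ≈ 22.8 V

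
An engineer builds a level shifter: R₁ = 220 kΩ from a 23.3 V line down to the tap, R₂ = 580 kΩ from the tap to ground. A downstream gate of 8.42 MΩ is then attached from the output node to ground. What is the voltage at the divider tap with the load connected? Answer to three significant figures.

The load sits in parallel with R₂: R₂‖R_L = (580 × 8420) / (580 + 8420) = 542.6 kΩ.
V_out = 23.3 × 542.6 / (220 + 542.6) = 23.3 × 542.6/762.6 = 16.6 V.
(Unloaded it would have been 16.9 V.)

V_out ≈ 16.6 V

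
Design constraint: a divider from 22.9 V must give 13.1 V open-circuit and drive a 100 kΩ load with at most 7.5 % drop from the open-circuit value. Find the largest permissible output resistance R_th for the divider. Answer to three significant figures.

Loading drop = R_th/(R_th + R_L) ≤ 0.0750, so R_th ≤ R_L · ε/(1−ε) = 100 kΩ × 0.0750/0.9250 = 8.11 kΩ.
(Any R1, R2 with R2/(R1+R2) = 0.572 and R1‖R2 ≤ 8.11 kΩ will meet the spec.)

R_th ≤ 8.11 kΩ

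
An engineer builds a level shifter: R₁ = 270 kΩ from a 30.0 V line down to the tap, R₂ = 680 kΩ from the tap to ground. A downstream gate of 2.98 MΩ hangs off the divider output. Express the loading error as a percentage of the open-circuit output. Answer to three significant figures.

6.09 %

The divider's output (Thévenin) resistance is R₁‖R₂ = 193.3 kΩ.
Fractional drop under load = R_th/(R_th + R_L) = 193.3 / (193.3 + 2980) = 0.06090.
So the output falls by 6.09 %.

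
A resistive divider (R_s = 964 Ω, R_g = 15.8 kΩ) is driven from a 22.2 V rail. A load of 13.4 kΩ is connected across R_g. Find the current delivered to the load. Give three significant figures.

I_L ≈ 1.46 mA

R_g‖R_L = 7251 Ω; V_out = 22.2 × 7251/8215 = 19.59 V.
I_L = V_out / R_L = 19.59 / 13.4 kΩ = 1.46 mA.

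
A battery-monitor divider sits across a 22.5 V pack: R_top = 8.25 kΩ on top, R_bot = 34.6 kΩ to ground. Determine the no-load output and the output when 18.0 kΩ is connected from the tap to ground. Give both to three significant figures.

Unloaded: 18.2 V; loaded: 13.3 V

Open-circuit: V = 22.5 × 34.6/(8.25 + 34.6) = 18.2 V.
With the load, R_bot becomes R_bot‖R_L = 11.84 kΩ, so V = 22.5 × 11.84/20.09 = 13.3 V.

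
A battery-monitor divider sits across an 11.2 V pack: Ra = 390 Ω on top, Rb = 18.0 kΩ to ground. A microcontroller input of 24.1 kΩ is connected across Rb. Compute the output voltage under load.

The load sits in parallel with Rb: Rb‖R_L = (18000 × 24100) / (18000 + 24100) = 10300 Ω.
V_out = 11.2 × 10300 / (390 + 10300) = 11.2 × 10300/10690 = 10.8 V.

V_out ≈ 10.8 V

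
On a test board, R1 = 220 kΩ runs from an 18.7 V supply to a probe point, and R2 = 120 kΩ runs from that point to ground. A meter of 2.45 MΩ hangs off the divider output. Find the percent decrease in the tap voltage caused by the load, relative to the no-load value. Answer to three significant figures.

3.07 %

The divider's output (Thévenin) resistance is R1‖R2 = 77.65 kΩ.
Fractional drop under load = R_th/(R_th + R_L) = 77.65 / (77.65 + 2450) = 0.03072.
So the output falls by 3.07 %.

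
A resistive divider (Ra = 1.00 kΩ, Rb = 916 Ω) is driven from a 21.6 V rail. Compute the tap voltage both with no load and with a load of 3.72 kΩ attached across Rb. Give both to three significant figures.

Unloaded: 10.3 V; loaded: 9.15 V

Open-circuit: V = 21.6 × 916/(1000 + 916) = 10.3 V.
With the load, Rb becomes Rb‖R_L = 735.0 Ω, so V = 21.6 × 735.0/1735 = 9.15 V.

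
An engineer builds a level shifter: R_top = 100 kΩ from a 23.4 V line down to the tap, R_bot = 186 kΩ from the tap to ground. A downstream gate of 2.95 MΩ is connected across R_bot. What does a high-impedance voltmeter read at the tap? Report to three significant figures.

V_out ≈ 14.9 V

The load sits in parallel with R_bot: R_bot‖R_L = (186 × 2950) / (186 + 2950) = 175.0 kΩ.
V_out = 23.4 × 175.0 / (100 + 175.0) = 23.4 × 175.0/275.0 = 14.9 V.
(Unloaded it would have been 15.2 V.)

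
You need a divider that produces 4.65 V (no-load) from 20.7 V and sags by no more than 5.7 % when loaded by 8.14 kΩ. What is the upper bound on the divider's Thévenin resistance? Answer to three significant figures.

R_th ≤ 492 Ω

Loading drop = R_th/(R_th + R_L) ≤ 0.0570, so R_th ≤ R_L · ε/(1−ε) = 8.14 kΩ × 0.0570/0.9430 = 492 Ω.
(Any R1, R2 with R2/(R1+R2) = 0.225 and R1‖R2 ≤ 492 Ω will meet the spec.)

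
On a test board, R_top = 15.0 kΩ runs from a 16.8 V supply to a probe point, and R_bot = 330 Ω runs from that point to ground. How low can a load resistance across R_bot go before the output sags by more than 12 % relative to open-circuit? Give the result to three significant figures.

Output resistance R_th = R_top‖R_bot = (15000 × 330)/15330 = 322.9 Ω.
The fractional drop is R_th/(R_th + R_L); requiring this ≤ 0.120 gives R_L ≥ R_th(1/0.120 − 1) = 322.9 × 7.333 = 2.37 kΩ.

R_L(min) ≈ 2.37 kΩ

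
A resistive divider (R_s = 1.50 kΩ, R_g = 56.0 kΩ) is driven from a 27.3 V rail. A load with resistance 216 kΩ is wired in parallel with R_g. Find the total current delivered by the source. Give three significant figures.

R_g‖R_L = 44.47 kΩ, so the source sees R_s + R_g‖R_L = 45.97 kΩ.
I = 27.3 V / 45.97 kΩ = 0.594 mA.

I ≈ 0.594 mA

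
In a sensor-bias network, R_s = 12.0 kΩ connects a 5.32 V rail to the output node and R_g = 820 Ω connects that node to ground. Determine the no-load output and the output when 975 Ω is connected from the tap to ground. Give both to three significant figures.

Unloaded: 0.340 V; loaded: 0.190 V

Open-circuit: V = 5.32 × 820/(12000 + 820) = 0.340 V.
With the load, R_g becomes R_g‖R_L = 445.4 Ω, so V = 5.32 × 445.4/12450 = 0.190 V.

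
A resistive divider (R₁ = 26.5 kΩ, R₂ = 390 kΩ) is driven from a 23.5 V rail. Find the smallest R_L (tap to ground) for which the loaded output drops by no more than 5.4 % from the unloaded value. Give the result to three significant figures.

R_L(min) ≈ 435 kΩ

Output resistance R_th = R₁‖R₂ = (26.5 × 390)/416.5 = 24.81 kΩ.
The fractional drop is R_th/(R_th + R_L); requiring this ≤ 0.0540 gives R_L ≥ R_th(1/0.0540 − 1) = 24.81 × 17.52 = 435 kΩ.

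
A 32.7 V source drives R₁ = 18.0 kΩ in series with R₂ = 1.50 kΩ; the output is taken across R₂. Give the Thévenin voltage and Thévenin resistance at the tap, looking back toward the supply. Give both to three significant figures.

V_th is the open-circuit tap voltage: 32.7 × 1.50/(18.0 + 1.50) = 2.52 V.
With the supply zeroed, R₁ and R₂ appear in parallel from the tap: R_th = R₁‖R₂ = (18.0 × 1.50)/19.50 = 1.38 kΩ.

V_th = 2.52 V, R_th = 1.38 kΩ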